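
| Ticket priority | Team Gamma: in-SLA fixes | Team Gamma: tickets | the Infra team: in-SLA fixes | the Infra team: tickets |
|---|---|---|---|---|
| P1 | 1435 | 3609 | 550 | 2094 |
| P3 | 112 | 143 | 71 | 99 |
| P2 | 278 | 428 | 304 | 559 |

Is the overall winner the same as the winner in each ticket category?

Yes

P1: Team Gamma 1435/3609 = 39.8%, the Infra team 550/2094 = 26.3% → Team Gamma
P3: Team Gamma 112/143 = 78.3%, the Infra team 71/99 = 71.7% → Team Gamma
P2: Team Gamma 278/428 = 65.0%, the Infra team 304/559 = 54.4% → Team Gamma
Overall: Team Gamma 1825/4180 = 43.7%, the Infra team 925/2752 = 33.6% → Team Gamma
Team Gamma wins overall and in every ticket group — no reversal.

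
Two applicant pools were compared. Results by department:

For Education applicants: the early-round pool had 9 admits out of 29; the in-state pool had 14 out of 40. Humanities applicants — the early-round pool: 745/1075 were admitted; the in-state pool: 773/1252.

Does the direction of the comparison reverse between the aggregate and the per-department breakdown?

Education: the early-round pool 9/29 = 31.0%, the in-state pool 14/40 = 35.0% → the in-state pool
Humanities: the early-round pool 745/1075 = 69.3%, the in-state pool 773/1252 = 61.7% → the early-round pool
Overall: the early-round pool 754/1104 = 68.3%, the in-state pool 787/1292 = 60.9% → the early-round pool
Neither sweeps: the early-round pool wins 1 of 2 groups, the in-state pool wins 1. The early-round pool wins overall but not every group — no Simpson reversal.

No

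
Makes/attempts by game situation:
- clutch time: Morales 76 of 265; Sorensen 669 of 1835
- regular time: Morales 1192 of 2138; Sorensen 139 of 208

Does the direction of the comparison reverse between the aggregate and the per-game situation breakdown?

Clutch time: Morales 76/265 = 28.7%, Sorensen 669/1835 = 36.5% → Sorensen
Regular time: Morales 1192/2138 = 55.8%, Sorensen 139/208 = 66.8% → Sorensen
Overall: Morales 1268/2403 = 52.8%, Sorensen 808/2043 = 39.5% → Morales
Sorensen wins each game group but Morales wins overall — the comparison reverses. Sorensen's attempts skew toward clutch time, which has a lower base rate.

Yes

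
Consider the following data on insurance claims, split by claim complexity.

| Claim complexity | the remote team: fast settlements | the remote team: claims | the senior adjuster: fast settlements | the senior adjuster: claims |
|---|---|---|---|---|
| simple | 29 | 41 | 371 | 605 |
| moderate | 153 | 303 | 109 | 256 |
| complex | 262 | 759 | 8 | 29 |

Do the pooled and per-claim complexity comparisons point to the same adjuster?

No

Simple: the remote team 29/41 = 70.7%, the senior adjuster 371/605 = 61.3% → the remote team
Moderate: the remote team 153/303 = 50.5%, the senior adjuster 109/256 = 42.6% → the remote team
Complex: the remote team 262/759 = 34.5%, the senior adjuster 8/29 = 27.6% → the remote team
Overall: the remote team 444/1103 = 40.3%, the senior adjuster 488/890 = 54.8% → the senior adjuster
The remote team wins each claim group but the senior adjuster wins overall — the comparison reverses. The remote team's claims skew toward complex, which has a lower base rate.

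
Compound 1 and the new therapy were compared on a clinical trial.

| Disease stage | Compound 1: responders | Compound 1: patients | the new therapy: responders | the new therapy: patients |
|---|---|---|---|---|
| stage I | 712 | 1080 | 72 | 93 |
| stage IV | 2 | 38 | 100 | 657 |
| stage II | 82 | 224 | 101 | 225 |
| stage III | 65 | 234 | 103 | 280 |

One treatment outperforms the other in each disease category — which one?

the new therapy

Stage I: Compound 1 712/1080 = 65.9%, the new therapy 72/93 = 77.4% → the new therapy
Stage IV: Compound 1 2/38 = 5.3%, the new therapy 100/657 = 15.2% → the new therapy
Stage II: Compound 1 82/224 = 36.6%, the new therapy 101/225 = 44.9% → the new therapy
Stage III: Compound 1 65/234 = 27.8%, the new therapy 103/280 = 36.8% → the new therapy
The new therapy has the higher rate in all 4 groups.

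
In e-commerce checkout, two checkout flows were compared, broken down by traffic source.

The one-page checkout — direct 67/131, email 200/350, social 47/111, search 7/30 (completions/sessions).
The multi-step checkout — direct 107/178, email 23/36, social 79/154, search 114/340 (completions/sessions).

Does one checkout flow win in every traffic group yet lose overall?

Yes

Direct: the one-page checkout 67/131 = 51.1%, the multi-step checkout 107/178 = 60.1% → the multi-step checkout
Email: the one-page checkout 200/350 = 57.1%, the multi-step checkout 23/36 = 63.9% → the multi-step checkout
Social: the one-page checkout 47/111 = 42.3%, the multi-step checkout 79/154 = 51.3% → the multi-step checkout
Search: the one-page checkout 7/30 = 23.3%, the multi-step checkout 114/340 = 33.5% → the multi-step checkout
Overall: the one-page checkout 321/622 = 51.6%, the multi-step checkout 323/708 = 45.6% → the one-page checkout
The multi-step checkout wins each traffic group but the one-page checkout wins overall — the comparison reverses. The multi-step checkout's sessions skew toward search, which has a lower base rate.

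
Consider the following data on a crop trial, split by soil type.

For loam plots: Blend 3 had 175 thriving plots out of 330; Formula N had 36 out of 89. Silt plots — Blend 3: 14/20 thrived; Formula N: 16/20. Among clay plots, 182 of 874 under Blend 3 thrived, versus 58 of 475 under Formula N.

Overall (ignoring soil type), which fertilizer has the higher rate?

Blend 3

Loam: Blend 3 175/330 = 53.0%, Formula N 36/89 = 40.4% → Blend 3
Silt: Blend 3 14/20 = 70.0%, Formula N 16/20 = 80.0% → Formula N
Clay: Blend 3 182/874 = 20.8%, Formula N 58/475 = 12.2% → Blend 3
Overall: Blend 3 371/1224 = 30.3%, Formula N 110/584 = 18.8% → Blend 3
(Neither sweeps every soil group, but Blend 3 has the higher pooled rate.)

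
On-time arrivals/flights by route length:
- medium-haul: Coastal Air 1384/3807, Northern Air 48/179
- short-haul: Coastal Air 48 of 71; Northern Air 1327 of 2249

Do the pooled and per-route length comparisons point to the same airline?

No

Medium-haul: Coastal Air 1384/3807 = 36.4%, Northern Air 48/179 = 26.8% → Coastal Air
Short-haul: Coastal Air 48/71 = 67.6%, Northern Air 1327/2249 = 59.0% → Coastal Air
Overall: Coastal Air 1432/3878 = 36.9%, Northern Air 1375/2428 = 56.6% → Northern Air
Coastal Air wins each route group but Northern Air wins overall — the comparison reverses. Coastal Air's flights skew toward medium-haul, which has a lower base rate.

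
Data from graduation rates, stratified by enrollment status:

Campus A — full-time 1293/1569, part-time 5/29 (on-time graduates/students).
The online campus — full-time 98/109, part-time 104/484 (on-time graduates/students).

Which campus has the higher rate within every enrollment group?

the online campus

Full-time: Campus A 1293/1569 = 82.4%, the online campus 98/109 = 89.9% → the online campus
Part-time: Campus A 5/29 = 17.2%, the online campus 104/484 = 21.5% → the online campus
The online campus has the higher rate in both groups.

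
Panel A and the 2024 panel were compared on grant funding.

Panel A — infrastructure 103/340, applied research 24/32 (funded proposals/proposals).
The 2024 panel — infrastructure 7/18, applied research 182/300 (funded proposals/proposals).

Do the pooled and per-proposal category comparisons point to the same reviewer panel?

Infrastructure: Panel A 103/340 = 30.3%, the 2024 panel 7/18 = 38.9% → the 2024 panel
Applied research: Panel A 24/32 = 75.0%, the 2024 panel 182/300 = 60.7% → Panel A
Overall: Panel A 127/372 = 34.1%, the 2024 panel 189/318 = 59.4% → the 2024 panel
Neither sweeps: Panel A wins 1 of 2 groups, the 2024 panel wins 1. The 2024 panel wins overall but not every group — no Simpson reversal.

No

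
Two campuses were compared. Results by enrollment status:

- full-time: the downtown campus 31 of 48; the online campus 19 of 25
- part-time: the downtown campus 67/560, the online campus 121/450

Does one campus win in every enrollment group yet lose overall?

No

Full-time: the downtown campus 31/48 = 64.6%, the online campus 19/25 = 76.0% → the online campus
Part-time: the downtown campus 67/560 = 12.0%, the online campus 121/450 = 26.9% → the online campus
Overall: the downtown campus 98/608 = 16.1%, the online campus 140/475 = 29.5% → the online campus
The online campus wins overall and in every enrollment group — no reversal.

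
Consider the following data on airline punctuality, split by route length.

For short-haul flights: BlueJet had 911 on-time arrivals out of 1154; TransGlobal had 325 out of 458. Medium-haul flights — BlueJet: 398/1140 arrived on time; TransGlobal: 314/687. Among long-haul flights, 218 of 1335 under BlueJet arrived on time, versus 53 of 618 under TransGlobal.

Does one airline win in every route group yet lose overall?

Short-haul: BlueJet 911/1154 = 78.9%, TransGlobal 325/458 = 71.0% → BlueJet
Medium-haul: BlueJet 398/1140 = 34.9%, TransGlobal 314/687 = 45.7% → TransGlobal
Long-haul: BlueJet 218/1335 = 16.3%, TransGlobal 53/618 = 8.6% → BlueJet
Overall: BlueJet 1527/3629 = 42.1%, TransGlobal 692/1763 = 39.3% → BlueJet
Neither sweeps: BlueJet wins 2 of 3 groups, TransGlobal wins 1. BlueJet wins overall but not every group — no Simpson reversal.

No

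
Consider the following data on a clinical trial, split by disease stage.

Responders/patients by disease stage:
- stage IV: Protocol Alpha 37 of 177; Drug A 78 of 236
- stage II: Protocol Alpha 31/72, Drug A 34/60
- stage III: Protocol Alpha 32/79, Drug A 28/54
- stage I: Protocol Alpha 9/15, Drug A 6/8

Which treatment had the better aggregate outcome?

Stage IV: Protocol Alpha 37/177 = 20.9%, Drug A 78/236 = 33.1% → Drug A
Stage II: Protocol Alpha 31/72 = 43.1%, Drug A 34/60 = 56.7% → Drug A
Stage III: Protocol Alpha 32/79 = 40.5%, Drug A 28/54 = 51.9% → Drug A
Stage I: Protocol Alpha 9/15 = 60.0%, Drug A 6/8 = 75.0% → Drug A
Overall: Protocol Alpha 109/343 = 31.8%, Drug A 146/358 = 40.8% → Drug A

Drug A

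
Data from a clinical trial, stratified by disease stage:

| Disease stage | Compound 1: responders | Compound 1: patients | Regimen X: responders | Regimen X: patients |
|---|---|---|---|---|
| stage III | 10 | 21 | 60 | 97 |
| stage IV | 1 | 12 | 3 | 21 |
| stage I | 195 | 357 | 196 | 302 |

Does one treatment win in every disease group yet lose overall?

Stage III: Compound 1 10/21 = 47.6%, Regimen X 60/97 = 61.9% → Regimen X
Stage IV: Compound 1 1/12 = 8.3%, Regimen X 3/21 = 14.3% → Regimen X
Stage I: Compound 1 195/357 = 54.6%, Regimen X 196/302 = 64.9% → Regimen X
Overall: Compound 1 206/390 = 52.8%, Regimen X 259/420 = 61.7% → Regimen X
Regimen X wins overall and in every disease group — no reversal.

No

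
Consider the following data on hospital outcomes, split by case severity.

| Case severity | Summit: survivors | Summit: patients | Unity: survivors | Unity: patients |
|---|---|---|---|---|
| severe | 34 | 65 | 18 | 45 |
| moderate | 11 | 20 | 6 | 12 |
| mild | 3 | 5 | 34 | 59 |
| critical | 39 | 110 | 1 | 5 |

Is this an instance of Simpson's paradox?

Severe: Summit 34/65 = 52.3%, Unity 18/45 = 40.0% → Summit
Moderate: Summit 11/20 = 55.0%, Unity 6/12 = 50.0% → Summit
Mild: Summit 3/5 = 60.0%, Unity 34/59 = 57.6% → Summit
Critical: Summit 39/110 = 35.5%, Unity 1/5 = 20.0% → Summit
Overall: Summit 87/200 = 43.5%, Unity 59/121 = 48.8% → Unity
Summit wins each case group but Unity wins overall — the comparison reverses. Summit's patients skew toward critical, which has a lower base rate.

Yes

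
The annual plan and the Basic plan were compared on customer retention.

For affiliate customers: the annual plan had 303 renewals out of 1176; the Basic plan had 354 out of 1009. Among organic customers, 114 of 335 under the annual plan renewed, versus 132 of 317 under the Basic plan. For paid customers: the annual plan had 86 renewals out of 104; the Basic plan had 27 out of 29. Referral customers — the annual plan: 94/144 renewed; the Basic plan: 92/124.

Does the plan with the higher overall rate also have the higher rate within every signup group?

Affiliate: the annual plan 303/1176 = 25.8%, the Basic plan 354/1009 = 35.1% → the Basic plan
Organic: the annual plan 114/335 = 34.0%, the Basic plan 132/317 = 41.6% → the Basic plan
Paid: the annual plan 86/104 = 82.7%, the Basic plan 27/29 = 93.1% → the Basic plan
Referral: the annual plan 94/144 = 65.3%, the Basic plan 92/124 = 74.2% → the Basic plan
Overall: the annual plan 597/1759 = 33.9%, the Basic plan 605/1479 = 40.9% → the Basic plan
The Basic plan wins overall and in every signup group — no reversal.

Yes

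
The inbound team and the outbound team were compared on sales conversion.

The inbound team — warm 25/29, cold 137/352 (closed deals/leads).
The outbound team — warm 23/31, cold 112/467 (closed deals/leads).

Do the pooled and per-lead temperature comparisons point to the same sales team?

Warm: the inbound team 25/29 = 86.2%, the outbound team 23/31 = 74.2% → the inbound team
Cold: the inbound team 137/352 = 38.9%, the outbound team 112/467 = 24.0% → the inbound team
Overall: the inbound team 162/381 = 42.5%, the outbound team 135/498 = 27.1% → the inbound team
The inbound team wins overall and in every lead group — no reversal.

Yes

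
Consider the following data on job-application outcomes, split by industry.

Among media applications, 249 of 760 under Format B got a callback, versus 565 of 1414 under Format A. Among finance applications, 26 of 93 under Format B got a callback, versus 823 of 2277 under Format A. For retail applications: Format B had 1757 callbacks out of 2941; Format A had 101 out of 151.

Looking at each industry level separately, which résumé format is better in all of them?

Format A

Media: Format B 249/760 = 32.8%, Format A 565/1414 = 40.0% → Format A
Finance: Format B 26/93 = 28.0%, Format A 823/2277 = 36.1% → Format A
Retail: Format B 1757/2941 = 59.7%, Format A 101/151 = 66.9% → Format A
Format A has the higher rate in all 3 groups.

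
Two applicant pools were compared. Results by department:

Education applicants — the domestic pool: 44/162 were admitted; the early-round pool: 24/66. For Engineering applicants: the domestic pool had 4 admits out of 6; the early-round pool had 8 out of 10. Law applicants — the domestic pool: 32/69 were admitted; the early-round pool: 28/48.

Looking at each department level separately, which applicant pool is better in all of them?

Education: the domestic pool 44/162 = 27.2%, the early-round pool 24/66 = 36.4% → the early-round pool
Engineering: the domestic pool 4/6 = 66.7%, the early-round pool 8/10 = 80.0% → the early-round pool
Law: the domestic pool 32/69 = 46.4%, the early-round pool 28/48 = 58.3% → the early-round pool
The early-round pool has the higher rate in all 3 groups.

the early-round pool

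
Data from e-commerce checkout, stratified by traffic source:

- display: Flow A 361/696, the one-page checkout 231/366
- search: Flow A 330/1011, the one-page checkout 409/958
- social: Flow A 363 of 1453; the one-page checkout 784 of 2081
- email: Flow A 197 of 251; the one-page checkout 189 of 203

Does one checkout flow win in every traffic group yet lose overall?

No

Display: Flow A 361/696 = 51.9%, the one-page checkout 231/366 = 63.1% → the one-page checkout
Search: Flow A 330/1011 = 32.6%, the one-page checkout 409/958 = 42.7% → the one-page checkout
Social: Flow A 363/1453 = 25.0%, the one-page checkout 784/2081 = 37.7% → the one-page checkout
Email: Flow A 197/251 = 78.5%, the one-page checkout 189/203 = 93.1% → the one-page checkout
Overall: Flow A 1251/3411 = 36.7%, the one-page checkout 1613/3608 = 44.7% → the one-page checkout
The one-page checkout wins overall and in every traffic group — no reversal.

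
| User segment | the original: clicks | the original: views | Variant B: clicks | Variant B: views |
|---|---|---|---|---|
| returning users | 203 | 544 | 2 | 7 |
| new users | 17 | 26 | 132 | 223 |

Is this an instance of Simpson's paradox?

Returning users: the original 203/544 = 37.3%, Variant B 2/7 = 28.6% → the original
New users: the original 17/26 = 65.4%, Variant B 132/223 = 59.2% → the original
Overall: the original 220/570 = 38.6%, Variant B 134/230 = 58.3% → Variant B
The original wins each user group but Variant B wins overall — the comparison reverses. The original's views skew toward returning users, which has a lower base rate.

Yes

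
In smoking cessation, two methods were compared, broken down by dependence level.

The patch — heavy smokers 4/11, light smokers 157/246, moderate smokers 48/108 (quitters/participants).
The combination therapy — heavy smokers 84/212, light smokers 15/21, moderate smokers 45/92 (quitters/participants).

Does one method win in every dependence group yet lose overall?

Heavy smokers: the patch 4/11 = 36.4%, the combination therapy 84/212 = 39.6% → the combination therapy
Light smokers: the patch 157/246 = 63.8%, the combination therapy 15/21 = 71.4% → the combination therapy
Moderate smokers: the patch 48/108 = 44.4%, the combination therapy 45/92 = 48.9% → the combination therapy
Overall: the patch 209/365 = 57.3%, the combination therapy 144/325 = 44.3% → the patch
The combination therapy wins each dependence group but the patch wins overall — the comparison reverses. The combination therapy's participants skew toward heavy smokers, which has a lower base rate.

Yes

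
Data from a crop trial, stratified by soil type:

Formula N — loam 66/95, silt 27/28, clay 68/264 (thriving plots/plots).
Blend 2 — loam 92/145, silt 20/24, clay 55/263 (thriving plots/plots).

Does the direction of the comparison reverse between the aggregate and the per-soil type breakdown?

No

Loam: Formula N 66/95 = 69.5%, Blend 2 92/145 = 63.4% → Formula N
Silt: Formula N 27/28 = 96.4%, Blend 2 20/24 = 83.3% → Formula N
Clay: Formula N 68/264 = 25.8%, Blend 2 55/263 = 20.9% → Formula N
Overall: Formula N 161/387 = 41.6%, Blend 2 167/432 = 38.7% → Formula N
Formula N wins overall and in every soil group — no reversal.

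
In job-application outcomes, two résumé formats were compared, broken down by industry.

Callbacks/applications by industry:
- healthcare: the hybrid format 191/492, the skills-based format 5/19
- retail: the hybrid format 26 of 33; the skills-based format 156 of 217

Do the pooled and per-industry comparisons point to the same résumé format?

No

Healthcare: the hybrid format 191/492 = 38.8%, the skills-based format 5/19 = 26.3% → the hybrid format
Retail: the hybrid format 26/33 = 78.8%, the skills-based format 156/217 = 71.9% → the hybrid format
Overall: the hybrid format 217/525 = 41.3%, the skills-based format 161/236 = 68.2% → the skills-based format
The hybrid format wins each industry group but the skills-based format wins overall — the comparison reverses. The hybrid format's applications skew toward healthcare, which has a lower base rate.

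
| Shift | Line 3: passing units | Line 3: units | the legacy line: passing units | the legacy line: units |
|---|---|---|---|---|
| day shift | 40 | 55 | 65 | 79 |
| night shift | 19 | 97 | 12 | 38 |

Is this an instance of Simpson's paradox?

Day shift: Line 3 40/55 = 72.7%, the legacy line 65/79 = 82.3% → the legacy line
Night shift: Line 3 19/97 = 19.6%, the legacy line 12/38 = 31.6% → the legacy line
Overall: Line 3 59/152 = 38.8%, the legacy line 77/117 = 65.8% → the legacy line
The legacy line wins overall and in every shift group — no reversal.

No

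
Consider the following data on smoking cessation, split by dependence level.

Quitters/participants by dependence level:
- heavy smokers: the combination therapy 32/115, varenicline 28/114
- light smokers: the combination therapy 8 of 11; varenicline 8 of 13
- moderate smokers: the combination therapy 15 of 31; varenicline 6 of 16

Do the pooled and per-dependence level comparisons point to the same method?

Heavy smokers: the combination therapy 32/115 = 27.8%, varenicline 28/114 = 24.6% → the combination therapy
Light smokers: the combination therapy 8/11 = 72.7%, varenicline 8/13 = 61.5% → the combination therapy
Moderate smokers: the combination therapy 15/31 = 48.4%, varenicline 6/16 = 37.5% → the combination therapy
Overall: the combination therapy 55/157 = 35.0%, varenicline 42/143 = 29.4% → the combination therapy
The combination therapy wins overall and in every dependence group — no reversal.

Yes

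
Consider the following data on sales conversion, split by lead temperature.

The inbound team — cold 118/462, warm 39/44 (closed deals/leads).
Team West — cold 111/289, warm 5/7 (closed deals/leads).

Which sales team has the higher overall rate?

Team West

Cold: the inbound team 118/462 = 25.5%, Team West 111/289 = 38.4% → Team West
Warm: the inbound team 39/44 = 88.6%, Team West 5/7 = 71.4% → the inbound team
Overall: the inbound team 157/506 = 31.0%, Team West 116/296 = 39.2% → Team West
(Neither sweeps every lead group, but Team West has the higher pooled rate.)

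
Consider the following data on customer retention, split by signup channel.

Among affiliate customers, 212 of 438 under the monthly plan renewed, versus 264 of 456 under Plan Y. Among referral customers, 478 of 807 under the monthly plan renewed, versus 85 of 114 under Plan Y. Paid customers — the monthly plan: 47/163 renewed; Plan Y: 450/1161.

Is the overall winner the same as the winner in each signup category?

Affiliate: the monthly plan 212/438 = 48.4%, Plan Y 264/456 = 57.9% → Plan Y
Referral: the monthly plan 478/807 = 59.2%, Plan Y 85/114 = 74.6% → Plan Y
Paid: the monthly plan 47/163 = 28.8%, Plan Y 450/1161 = 38.8% → Plan Y
Overall: the monthly plan 737/1408 = 52.3%, Plan Y 799/1731 = 46.2% → the monthly plan
Plan Y wins each signup group but the monthly plan wins overall — the comparison reverses. Plan Y's customers skew toward paid, which has a lower base rate.

No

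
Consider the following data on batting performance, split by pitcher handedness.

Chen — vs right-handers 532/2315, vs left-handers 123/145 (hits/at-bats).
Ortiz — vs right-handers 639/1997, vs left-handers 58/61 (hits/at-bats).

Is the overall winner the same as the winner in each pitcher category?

Vs right-handers: Chen 532/2315 = 23.0%, Ortiz 639/1997 = 32.0% → Ortiz
Vs left-handers: Chen 123/145 = 84.8%, Ortiz 58/61 = 95.1% → Ortiz
Overall: Chen 655/2460 = 26.6%, Ortiz 697/2058 = 33.9% → Ortiz
Ortiz wins overall and in every pitcher group — no reversal.

Yes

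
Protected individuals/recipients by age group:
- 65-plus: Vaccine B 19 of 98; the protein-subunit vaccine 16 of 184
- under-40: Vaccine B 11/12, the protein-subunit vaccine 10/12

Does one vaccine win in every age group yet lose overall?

No

65-plus: Vaccine B 19/98 = 19.4%, the protein-subunit vaccine 16/184 = 8.7% → Vaccine B
Under-40: Vaccine B 11/12 = 91.7%, the protein-subunit vaccine 10/12 = 83.3% → Vaccine B
Overall: Vaccine B 30/110 = 27.3%, the protein-subunit vaccine 26/196 = 13.3% → Vaccine B
Vaccine B wins overall and in every age group — no reversal.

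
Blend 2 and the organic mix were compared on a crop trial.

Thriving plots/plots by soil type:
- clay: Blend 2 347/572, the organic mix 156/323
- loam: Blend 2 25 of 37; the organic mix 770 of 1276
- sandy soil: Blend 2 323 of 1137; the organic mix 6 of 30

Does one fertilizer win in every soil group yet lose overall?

Yes

Clay: Blend 2 347/572 = 60.7%, the organic mix 156/323 = 48.3% → Blend 2
Loam: Blend 2 25/37 = 67.6%, the organic mix 770/1276 = 60.3% → Blend 2
Sandy soil: Blend 2 323/1137 = 28.4%, the organic mix 6/30 = 20.0% → Blend 2
Overall: Blend 2 695/1746 = 39.8%, the organic mix 932/1629 = 57.2% → the organic mix
Blend 2 wins each soil group but the organic mix wins overall — the comparison reverses. Blend 2's plots skew toward sandy soil, which has a lower base rate.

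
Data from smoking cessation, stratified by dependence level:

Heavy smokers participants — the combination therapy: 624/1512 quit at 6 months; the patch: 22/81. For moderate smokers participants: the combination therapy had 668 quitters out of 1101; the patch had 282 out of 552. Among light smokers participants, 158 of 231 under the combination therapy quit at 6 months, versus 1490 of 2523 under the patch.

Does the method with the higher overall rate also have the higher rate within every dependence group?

No

Heavy smokers: the combination therapy 624/1512 = 41.3%, the patch 22/81 = 27.2% → the combination therapy
Moderate smokers: the combination therapy 668/1101 = 60.7%, the patch 282/552 = 51.1% → the combination therapy
Light smokers: the combination therapy 158/231 = 68.4%, the patch 1490/2523 = 59.1% → the combination therapy
Overall: the combination therapy 1450/2844 = 51.0%, the patch 1794/3156 = 56.8% → the patch
The combination therapy wins each dependence group but the patch wins overall — the comparison reverses. The combination therapy's participants skew toward heavy smokers, which has a lower base rate.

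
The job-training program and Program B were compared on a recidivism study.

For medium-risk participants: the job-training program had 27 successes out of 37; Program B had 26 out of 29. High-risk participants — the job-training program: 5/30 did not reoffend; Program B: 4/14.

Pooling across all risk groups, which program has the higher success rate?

Program B

Medium-risk: the job-training program 27/37 = 73.0%, Program B 26/29 = 89.7% → Program B
High-risk: the job-training program 5/30 = 16.7%, Program B 4/14 = 28.6% → Program B
Overall: the job-training program 32/67 = 47.8%, Program B 30/43 = 69.8% → Program B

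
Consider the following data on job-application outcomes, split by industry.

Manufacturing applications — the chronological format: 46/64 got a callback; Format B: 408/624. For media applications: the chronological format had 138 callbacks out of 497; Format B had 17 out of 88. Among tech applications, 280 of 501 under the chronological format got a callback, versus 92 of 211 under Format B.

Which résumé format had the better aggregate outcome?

Format B

Manufacturing: the chronological format 46/64 = 71.9%, Format B 408/624 = 65.4% → the chronological format
Media: the chronological format 138/497 = 27.8%, Format B 17/88 = 19.3% → the chronological format
Tech: the chronological format 280/501 = 55.9%, Format B 92/211 = 43.6% → the chronological format
Overall: the chronological format 464/1062 = 43.7%, Format B 517/923 = 56.0% → Format B
(The chronological format wins every industry group but Format B wins overall — the chronological format's applications skew toward the low-rate media group.)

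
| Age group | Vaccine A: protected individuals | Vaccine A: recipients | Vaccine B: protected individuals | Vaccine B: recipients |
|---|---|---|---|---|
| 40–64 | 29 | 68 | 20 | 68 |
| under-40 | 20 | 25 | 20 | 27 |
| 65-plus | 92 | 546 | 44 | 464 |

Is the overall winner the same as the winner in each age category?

40–64: Vaccine A 29/68 = 42.6%, Vaccine B 20/68 = 29.4% → Vaccine A
Under-40: Vaccine A 20/25 = 80.0%, Vaccine B 20/27 = 74.1% → Vaccine A
65-plus: Vaccine A 92/546 = 16.8%, Vaccine B 44/464 = 9.5% → Vaccine A
Overall: Vaccine A 141/639 = 22.1%, Vaccine B 84/559 = 15.0% → Vaccine A
Vaccine A wins overall and in every age group — no reversal.

Yes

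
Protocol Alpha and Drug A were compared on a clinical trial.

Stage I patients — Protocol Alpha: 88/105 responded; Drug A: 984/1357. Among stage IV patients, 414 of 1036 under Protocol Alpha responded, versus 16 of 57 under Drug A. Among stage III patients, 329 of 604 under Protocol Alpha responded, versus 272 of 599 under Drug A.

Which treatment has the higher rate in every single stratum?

Stage I: Protocol Alpha 88/105 = 83.8%, Drug A 984/1357 = 72.5% → Protocol Alpha
Stage IV: Protocol Alpha 414/1036 = 40.0%, Drug A 16/57 = 28.1% → Protocol Alpha
Stage III: Protocol Alpha 329/604 = 54.5%, Drug A 272/599 = 45.4% → Protocol Alpha
Protocol Alpha has the higher rate in all 3 groups.

Protocol Alpha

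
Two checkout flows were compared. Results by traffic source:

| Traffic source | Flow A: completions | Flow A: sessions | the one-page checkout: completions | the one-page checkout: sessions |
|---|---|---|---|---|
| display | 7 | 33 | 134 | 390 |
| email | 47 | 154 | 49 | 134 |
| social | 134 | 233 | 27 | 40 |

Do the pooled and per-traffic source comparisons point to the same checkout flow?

Display: Flow A 7/33 = 21.2%, the one-page checkout 134/390 = 34.4% → the one-page checkout
Email: Flow A 47/154 = 30.5%, the one-page checkout 49/134 = 36.6% → the one-page checkout
Social: Flow A 134/233 = 57.5%, the one-page checkout 27/40 = 67.5% → the one-page checkout
Overall: Flow A 188/420 = 44.8%, the one-page checkout 210/564 = 37.2% → Flow A
The one-page checkout wins each traffic group but Flow A wins overall — the comparison reverses. The one-page checkout's sessions skew toward display, which has a lower base rate.

No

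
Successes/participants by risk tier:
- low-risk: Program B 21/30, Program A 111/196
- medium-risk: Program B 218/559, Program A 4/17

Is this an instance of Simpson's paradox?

Yes

Low-risk: Program B 21/30 = 70.0%, Program A 111/196 = 56.6% → Program B
Medium-risk: Program B 218/559 = 39.0%, Program A 4/17 = 23.5% → Program B
Overall: Program B 239/589 = 40.6%, Program A 115/213 = 54.0% → Program A
Program B wins each risk group but Program A wins overall — the comparison reverses. Program B's participants skew toward medium-risk, which has a lower base rate.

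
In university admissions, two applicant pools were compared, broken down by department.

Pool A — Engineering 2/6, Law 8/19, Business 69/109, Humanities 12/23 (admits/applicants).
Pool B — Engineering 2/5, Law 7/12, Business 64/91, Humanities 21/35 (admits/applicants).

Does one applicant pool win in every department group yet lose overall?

No

Engineering: Pool A 2/6 = 33.3%, Pool B 2/5 = 40.0% → Pool B
Law: Pool A 8/19 = 42.1%, Pool B 7/12 = 58.3% → Pool B
Business: Pool A 69/109 = 63.3%, Pool B 64/91 = 70.3% → Pool B
Humanities: Pool A 12/23 = 52.2%, Pool B 21/35 = 60.0% → Pool B
Overall: Pool A 91/157 = 58.0%, Pool B 94/143 = 65.7% → Pool B
Pool B wins overall and in every department group — no reversal.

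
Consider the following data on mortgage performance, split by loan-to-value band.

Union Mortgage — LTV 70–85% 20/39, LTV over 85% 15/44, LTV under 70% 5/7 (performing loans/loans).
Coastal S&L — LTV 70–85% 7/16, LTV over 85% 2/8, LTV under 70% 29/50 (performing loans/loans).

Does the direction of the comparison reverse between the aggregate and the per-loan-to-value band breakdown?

Yes

LTV 70–85%: Union Mortgage 20/39 = 51.3%, Coastal S&L 7/16 = 43.8% → Union Mortgage
LTV over 85%: Union Mortgage 15/44 = 34.1%, Coastal S&L 2/8 = 25.0% → Union Mortgage
LTV under 70%: Union Mortgage 5/7 = 71.4%, Coastal S&L 29/50 = 58.0% → Union Mortgage
Overall: Union Mortgage 40/90 = 44.4%, Coastal S&L 38/74 = 51.4% → Coastal S&L
Union Mortgage wins each loan-to-value group but Coastal S&L wins overall — the comparison reverses. Union Mortgage's loans skew toward LTV over 85%, which has a lower base rate.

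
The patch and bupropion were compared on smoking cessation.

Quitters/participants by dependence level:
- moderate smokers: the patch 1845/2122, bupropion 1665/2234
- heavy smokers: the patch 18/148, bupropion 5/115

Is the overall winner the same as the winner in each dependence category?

Yes

Moderate smokers: the patch 1845/2122 = 86.9%, bupropion 1665/2234 = 74.5% → the patch
Heavy smokers: the patch 18/148 = 12.2%, bupropion 5/115 = 4.3% → the patch
Overall: the patch 1863/2270 = 82.1%, bupropion 1670/2349 = 71.1% → the patch
The patch wins overall and in every dependence group — no reversal.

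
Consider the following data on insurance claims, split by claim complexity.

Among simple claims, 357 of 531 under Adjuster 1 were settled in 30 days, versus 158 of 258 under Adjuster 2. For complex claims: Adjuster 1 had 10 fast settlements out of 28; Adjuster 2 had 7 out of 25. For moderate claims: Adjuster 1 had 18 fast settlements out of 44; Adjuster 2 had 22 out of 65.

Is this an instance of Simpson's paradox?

Simple: Adjuster 1 357/531 = 67.2%, Adjuster 2 158/258 = 61.2% → Adjuster 1
Complex: Adjuster 1 10/28 = 35.7%, Adjuster 2 7/25 = 28.0% → Adjuster 1
Moderate: Adjuster 1 18/44 = 40.9%, Adjuster 2 22/65 = 33.8% → Adjuster 1
Overall: Adjuster 1 385/603 = 63.8%, Adjuster 2 187/348 = 53.7% → Adjuster 1
Adjuster 1 wins overall and in every claim group — no reversal.

No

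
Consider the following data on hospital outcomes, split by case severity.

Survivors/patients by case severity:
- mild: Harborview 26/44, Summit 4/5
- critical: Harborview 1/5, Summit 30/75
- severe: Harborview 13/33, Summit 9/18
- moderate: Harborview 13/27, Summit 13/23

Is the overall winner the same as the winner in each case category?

No

Mild: Harborview 26/44 = 59.1%, Summit 4/5 = 80.0% → Summit
Critical: Harborview 1/5 = 20.0%, Summit 30/75 = 40.0% → Summit
Severe: Harborview 13/33 = 39.4%, Summit 9/18 = 50.0% → Summit
Moderate: Harborview 13/27 = 48.1%, Summit 13/23 = 56.5% → Summit
Overall: Harborview 53/109 = 48.6%, Summit 56/121 = 46.3% → Harborview
Summit wins each case group but Harborview wins overall — the comparison reverses. Summit's patients skew toward critical, which has a lower base rate.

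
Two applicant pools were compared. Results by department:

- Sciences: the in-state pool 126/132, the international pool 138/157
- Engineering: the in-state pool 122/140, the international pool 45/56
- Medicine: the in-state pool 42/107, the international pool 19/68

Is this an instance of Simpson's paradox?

Sciences: the in-state pool 126/132 = 95.5%, the international pool 138/157 = 87.9% → the in-state pool
Engineering: the in-state pool 122/140 = 87.1%, the international pool 45/56 = 80.4% → the in-state pool
Medicine: the in-state pool 42/107 = 39.3%, the international pool 19/68 = 27.9% → the in-state pool
Overall: the in-state pool 290/379 = 76.5%, the international pool 202/281 = 71.9% → the in-state pool
The in-state pool wins overall and in every department group — no reversal.

No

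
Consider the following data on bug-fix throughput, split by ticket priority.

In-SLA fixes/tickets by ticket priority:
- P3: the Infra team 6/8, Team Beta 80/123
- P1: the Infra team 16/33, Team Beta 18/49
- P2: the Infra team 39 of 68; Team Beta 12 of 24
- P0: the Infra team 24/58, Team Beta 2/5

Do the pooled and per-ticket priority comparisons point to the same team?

P3: the Infra team 6/8 = 75.0%, Team Beta 80/123 = 65.0% → the Infra team
P1: the Infra team 16/33 = 48.5%, Team Beta 18/49 = 36.7% → the Infra team
P2: the Infra team 39/68 = 57.4%, Team Beta 12/24 = 50.0% → the Infra team
P0: the Infra team 24/58 = 41.4%, Team Beta 2/5 = 40.0% → the Infra team
Overall: the Infra team 85/167 = 50.9%, Team Beta 112/201 = 55.7% → Team Beta
The Infra team wins each ticket group but Team Beta wins overall — the comparison reverses. The Infra team's tickets skew toward P0, which has a lower base rate.

No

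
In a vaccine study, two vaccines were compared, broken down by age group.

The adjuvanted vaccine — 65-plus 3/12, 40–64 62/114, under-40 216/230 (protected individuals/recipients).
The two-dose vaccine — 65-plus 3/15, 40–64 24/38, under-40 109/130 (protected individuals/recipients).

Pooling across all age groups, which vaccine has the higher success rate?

65-plus: the adjuvanted vaccine 3/12 = 25.0%, the two-dose vaccine 3/15 = 20.0% → the adjuvanted vaccine
40–64: the adjuvanted vaccine 62/114 = 54.4%, the two-dose vaccine 24/38 = 63.2% → the two-dose vaccine
Under-40: the adjuvanted vaccine 216/230 = 93.9%, the two-dose vaccine 109/130 = 83.8% → the adjuvanted vaccine
Overall: the adjuvanted vaccine 281/356 = 78.9%, the two-dose vaccine 136/183 = 74.3% → the adjuvanted vaccine
(Neither sweeps every age group, but the adjuvanted vaccine has the higher pooled rate.)

the adjuvanted vaccine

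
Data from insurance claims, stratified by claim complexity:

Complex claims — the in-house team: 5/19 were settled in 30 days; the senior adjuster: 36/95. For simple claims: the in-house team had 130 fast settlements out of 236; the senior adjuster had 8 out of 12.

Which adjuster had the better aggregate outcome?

Complex: the in-house team 5/19 = 26.3%, the senior adjuster 36/95 = 37.9% → the senior adjuster
Simple: the in-house team 130/236 = 55.1%, the senior adjuster 8/12 = 66.7% → the senior adjuster
Overall: the in-house team 135/255 = 52.9%, the senior adjuster 44/107 = 41.1% → the in-house team
(The senior adjuster wins every claim group but the in-house team wins overall — the senior adjuster's claims skew toward the low-rate complex group.)

the in-house team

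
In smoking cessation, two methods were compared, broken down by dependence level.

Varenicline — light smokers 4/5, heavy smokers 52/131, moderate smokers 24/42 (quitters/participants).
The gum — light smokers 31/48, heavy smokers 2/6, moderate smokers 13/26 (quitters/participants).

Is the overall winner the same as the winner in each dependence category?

Light smokers: varenicline 4/5 = 80.0%, the gum 31/48 = 64.6% → varenicline
Heavy smokers: varenicline 52/131 = 39.7%, the gum 2/6 = 33.3% → varenicline
Moderate smokers: varenicline 24/42 = 57.1%, the gum 13/26 = 50.0% → varenicline
Overall: varenicline 80/178 = 44.9%, the gum 46/80 = 57.5% → the gum
Varenicline wins each dependence group but the gum wins overall — the comparison reverses. Varenicline's participants skew toward heavy smokers, which has a lower base rate.

No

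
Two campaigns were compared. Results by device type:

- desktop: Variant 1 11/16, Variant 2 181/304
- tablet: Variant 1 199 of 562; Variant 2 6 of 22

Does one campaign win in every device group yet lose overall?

Desktop: Variant 1 11/16 = 68.8%, Variant 2 181/304 = 59.5% → Variant 1
Tablet: Variant 1 199/562 = 35.4%, Variant 2 6/22 = 27.3% → Variant 1
Overall: Variant 1 210/578 = 36.3%, Variant 2 187/326 = 57.4% → Variant 2
Variant 1 wins each device group but Variant 2 wins overall — the comparison reverses. Variant 1's impressions skew toward tablet, which has a lower base rate.

Yes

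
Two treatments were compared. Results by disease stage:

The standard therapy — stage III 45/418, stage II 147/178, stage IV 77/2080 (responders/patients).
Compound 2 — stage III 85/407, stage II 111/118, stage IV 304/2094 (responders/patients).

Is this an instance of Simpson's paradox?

Stage III: the standard therapy 45/418 = 10.8%, Compound 2 85/407 = 20.9% → Compound 2
Stage II: the standard therapy 147/178 = 82.6%, Compound 2 111/118 = 94.1% → Compound 2
Stage IV: the standard therapy 77/2080 = 3.7%, Compound 2 304/2094 = 14.5% → Compound 2
Overall: the standard therapy 269/2676 = 10.1%, Compound 2 500/2619 = 19.1% → Compound 2
Compound 2 wins overall and in every disease group — no reversal.

No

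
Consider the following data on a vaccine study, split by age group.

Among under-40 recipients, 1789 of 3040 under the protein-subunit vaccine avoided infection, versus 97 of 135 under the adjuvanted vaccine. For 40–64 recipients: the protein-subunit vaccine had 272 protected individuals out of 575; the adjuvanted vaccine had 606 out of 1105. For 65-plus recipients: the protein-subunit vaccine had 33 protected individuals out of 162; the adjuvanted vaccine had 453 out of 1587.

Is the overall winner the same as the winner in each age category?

Under-40: the protein-subunit vaccine 1789/3040 = 58.8%, the adjuvanted vaccine 97/135 = 71.9% → the adjuvanted vaccine
40–64: the protein-subunit vaccine 272/575 = 47.3%, the adjuvanted vaccine 606/1105 = 54.8% → the adjuvanted vaccine
65-plus: the protein-subunit vaccine 33/162 = 20.4%, the adjuvanted vaccine 453/1587 = 28.5% → the adjuvanted vaccine
Overall: the protein-subunit vaccine 2094/3777 = 55.4%, the adjuvanted vaccine 1156/2827 = 40.9% → the protein-subunit vaccine
The adjuvanted vaccine wins each age group but the protein-subunit vaccine wins overall — the comparison reverses. The adjuvanted vaccine's recipients skew toward 65-plus, which has a lower base rate.

No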